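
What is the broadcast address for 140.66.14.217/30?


Network: 140.66.14.216/30
Host bits = 2
Set all host bits to 1:
Broadcast: 140.66.14.219


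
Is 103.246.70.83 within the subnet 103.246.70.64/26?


Subnet network: 103.246.70.64
Test IP AND mask: 103.246.70.64
Yes, 103.246.70.83 is in 103.246.70.64/26


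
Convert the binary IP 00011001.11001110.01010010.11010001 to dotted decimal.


00011001 = 25
11001110 = 206
01010010 = 82
11010001 = 209
IP: 25.206.82.209


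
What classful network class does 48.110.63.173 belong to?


First octet: 48
Binary: 00110000
0xxxxxxx -> Class A (1-126)
Class A, default mask 255.0.0.0 (/8)


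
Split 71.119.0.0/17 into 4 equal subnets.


New prefix = 17 + 2 = 19
Each subnet has 8192 addresses
  71.119.0.0/19
  71.119.32.0/19
  71.119.64.0/19
  71.119.96.0/19
Subnets: 71.119.0.0/19, 71.119.32.0/19, 71.119.64.0/19, 71.119.96.0/19


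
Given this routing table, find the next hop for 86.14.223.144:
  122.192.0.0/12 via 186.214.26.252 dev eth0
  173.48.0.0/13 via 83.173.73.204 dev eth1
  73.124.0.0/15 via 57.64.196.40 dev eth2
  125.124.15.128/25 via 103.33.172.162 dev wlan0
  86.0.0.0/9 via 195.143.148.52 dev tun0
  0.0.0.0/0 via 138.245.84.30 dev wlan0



Longest prefix match for 86.14.223.144:
  /12 122.192.0.0: no
  /13 173.48.0.0: no
  /15 73.124.0.0: no
  /25 125.124.15.128: no
  /9 86.0.0.0: MATCH
  /0 0.0.0.0: MATCH
Selected: next-hop 195.143.148.52 via tun0 (matched /9)


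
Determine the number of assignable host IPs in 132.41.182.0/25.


Host bits = 32 - 25 = 7
Total addresses = 2^7 = 128
Usable = total - 2 (network and broadcast)
Usable hosts: 126


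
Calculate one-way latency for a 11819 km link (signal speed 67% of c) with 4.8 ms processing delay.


Speed = 0.67 * 3e5 km/s = 201000 km/s
Propagation delay = 11819 / 201000 = 0.0588 s = 58.801 ms
Processing delay = 4.8 ms
Total one-way latency = 63.601 ms


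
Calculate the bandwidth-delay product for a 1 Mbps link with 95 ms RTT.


BDP = bandwidth * RTT
= 1 Mbps * 95 ms
= 1 * 1e6 * 95 / 1000 bits
= 95000 bits
= 11875 bytes
= 11.5967 KB
BDP = 95000 bits (11875 bytes)


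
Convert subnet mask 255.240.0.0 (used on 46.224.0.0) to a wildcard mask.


Subnet mask: 255.240.0.0
Wildcard = 255.255.255.255 - subnet mask
255 - 255 = 0
255 - 240 = 15
255 - 0 = 255
255 - 0 = 255
Wildcard: 0.15.255.255


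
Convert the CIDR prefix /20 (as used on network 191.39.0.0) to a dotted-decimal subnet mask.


/20 means 20 network bits, 12 host bits
Binary: 11111111111111111111000000000000
Mask: 255.255.240.0


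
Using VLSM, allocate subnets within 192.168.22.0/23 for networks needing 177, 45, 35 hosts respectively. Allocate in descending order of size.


177 hosts -> /24 (254 usable): 192.168.22.0/24
45 hosts -> /26 (62 usable): 192.168.23.0/26
35 hosts -> /26 (62 usable): 192.168.23.64/26
Allocation: 192.168.22.0/24 (177 hosts, 254 usable); 192.168.23.0/26 (45 hosts, 62 usable); 192.168.23.64/26 (35 hosts, 62 usable)


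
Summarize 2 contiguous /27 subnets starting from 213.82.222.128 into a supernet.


Original prefix: /27
Number of subnets: 2 = 2^1
New prefix = 27 - 1 = 26
Supernet: 213.82.222.128/26


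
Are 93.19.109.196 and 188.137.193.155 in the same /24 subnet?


Mask: 255.255.255.0
93.19.109.196 AND mask = 93.19.109.0
188.137.193.155 AND mask = 188.137.193.0
No, different subnets (93.19.109.0 vs 188.137.193.0)


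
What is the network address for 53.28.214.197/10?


IP:   00110101.00011100.11010110.11000101
Mask: 11111111.11000000.00000000.00000000
AND operation:
Net:  00110101.00000000.00000000.00000000
Network: 53.0.0.0/10


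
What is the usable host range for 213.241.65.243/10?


Network: 213.192.0.0
Broadcast: 213.255.255.255
First usable = network + 1
Last usable = broadcast - 1
Range: 213.192.0.1 to 213.255.255.254


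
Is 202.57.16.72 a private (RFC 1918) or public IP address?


RFC 1918 private ranges:
  10.0.0.0/8 (10.0.0.0 - 10.255.255.255)
  172.16.0.0/12 (172.16.0.0 - 172.31.255.255)
  192.168.0.0/16 (192.168.0.0 - 192.168.255.255)
Public (not in any RFC 1918 range)


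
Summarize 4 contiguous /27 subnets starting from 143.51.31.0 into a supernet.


Original prefix: /27
Number of subnets: 4 = 2^2
New prefix = 27 - 2 = 25
Supernet: 143.51.31.0/25


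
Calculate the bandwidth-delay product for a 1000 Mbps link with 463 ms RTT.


BDP = bandwidth * RTT
= 1000 Mbps * 463 ms
= 1000 * 1e6 * 463 / 1000 bits
= 463000000 bits
= 57875000 bytes
= 56518.5547 KB
BDP = 463000000 bits (57875000 bytes)


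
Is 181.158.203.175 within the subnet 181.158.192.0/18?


Subnet network: 181.158.192.0
Test IP AND mask: 181.158.192.0
Yes, 181.158.203.175 is in 181.158.192.0/18


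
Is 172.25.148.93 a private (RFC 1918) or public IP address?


RFC 1918 private ranges:
  10.0.0.0/8 (10.0.0.0 - 10.255.255.255)
  172.16.0.0/12 (172.16.0.0 - 172.31.255.255)
  192.168.0.0/16 (192.168.0.0 - 192.168.255.255)
Private (in 172.16.0.0/12)


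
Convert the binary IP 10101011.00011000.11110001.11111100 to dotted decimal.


10101011 = 171
00011000 = 24
11110001 = 241
11111100 = 252
IP: 171.24.241.252


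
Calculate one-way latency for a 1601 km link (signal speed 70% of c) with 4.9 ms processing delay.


Speed = 0.7 * 3e5 km/s = 210000 km/s
Propagation delay = 1601 / 210000 = 0.0076 s = 7.6238 ms
Processing delay = 4.9 ms
Total one-way latency = 12.5238 ms


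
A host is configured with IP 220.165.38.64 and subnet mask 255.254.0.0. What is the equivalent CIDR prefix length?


Binary: 11111111.11111110.00000000.00000000
Count leading 1s
Prefix: /15


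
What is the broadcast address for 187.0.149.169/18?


Network: 187.0.128.0/18
Host bits = 14
Set all host bits to 1:
Broadcast: 187.0.191.255


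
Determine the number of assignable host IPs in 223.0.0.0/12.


Host bits = 32 - 12 = 20
Total addresses = 2^20 = 1048576
Usable = total - 2 (network and broadcast)
Usable hosts: 1048574


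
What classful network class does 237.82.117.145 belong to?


First octet: 237
Binary: 11101101
1110xxxx -> Class D (224-239)
Class D (multicast), default mask N/A


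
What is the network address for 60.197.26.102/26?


IP:   00111100.11000101.00011010.01100110
Mask: 11111111.11111111.11111111.11000000
AND operation:
Net:  00111100.11000101.00011010.01000000
Network: 60.197.26.64/26


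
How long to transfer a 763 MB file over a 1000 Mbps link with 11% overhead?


Effective throughput = 1000 * (1 - 11/100) = 890 Mbps
File size in Mb = 763 * 8 = 6104 Mb
Time = 6104 / 890
Time = 6.8584 seconds


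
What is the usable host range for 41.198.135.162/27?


Network: 41.198.135.160
Broadcast: 41.198.135.191
First usable = network + 1
Last usable = broadcast - 1
Range: 41.198.135.161 to 41.198.135.190


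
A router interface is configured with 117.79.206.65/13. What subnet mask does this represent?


/13 means 13 network bits, 19 host bits
Binary: 11111111111110000000000000000000
Mask: 255.248.0.0


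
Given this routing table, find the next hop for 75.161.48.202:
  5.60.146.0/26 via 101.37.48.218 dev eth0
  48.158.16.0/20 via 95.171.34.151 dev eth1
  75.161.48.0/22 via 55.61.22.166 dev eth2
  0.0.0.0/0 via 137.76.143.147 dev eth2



Longest prefix match for 75.161.48.202:
  /26 5.60.146.0: no
  /20 48.158.16.0: no
  /22 75.161.48.0: MATCH
  /0 0.0.0.0: MATCH
Selected: next-hop 55.61.22.166 via eth2 (matched /22)


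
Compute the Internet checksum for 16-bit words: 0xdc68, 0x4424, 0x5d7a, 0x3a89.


Sum all words (with carry folding):
+ 0xdc68 = 0xdc68
+ 0x4424 = 0x208d
+ 0x5d7a = 0x7e07
+ 0x3a89 = 0xb890
One's complement: ~0xb890
Checksum = 0x476f


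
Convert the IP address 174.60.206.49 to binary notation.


174 = 10101110
60 = 00111100
206 = 11001110
49 = 00110001
Binary: 10101110.00111100.11001110.00110001


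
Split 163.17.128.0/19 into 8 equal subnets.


New prefix = 19 + 3 = 22
Each subnet has 1024 addresses
  163.17.128.0/22
  163.17.132.0/22
  163.17.136.0/22
  163.17.140.0/22
  163.17.144.0/22
  163.17.148.0/22
  163.17.152.0/22
  163.17.156.0/22
Subnets: 163.17.128.0/22, 163.17.132.0/22, 163.17.136.0/22, 163.17.140.0/22, 163.17.144.0/22, 163.17.148.0/22, 163.17.152.0/22, 163.17.156.0/22


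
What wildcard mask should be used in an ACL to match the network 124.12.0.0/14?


Subnet mask: 255.252.0.0
Wildcard = 255.255.255.255 - subnet mask
255 - 255 = 0
255 - 252 = 3
255 - 0 = 255
255 - 0 = 255
Wildcard: 0.3.255.255


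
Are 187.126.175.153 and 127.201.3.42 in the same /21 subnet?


Mask: 255.255.248.0
187.126.175.153 AND mask = 187.126.168.0
127.201.3.42 AND mask = 127.201.0.0
No, different subnets (187.126.168.0 vs 127.201.0.0)


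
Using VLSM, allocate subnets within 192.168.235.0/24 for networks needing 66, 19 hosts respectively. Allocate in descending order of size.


66 hosts -> /25 (126 usable): 192.168.235.0/25
19 hosts -> /27 (30 usable): 192.168.235.128/27
Allocation: 192.168.235.0/25 (66 hosts, 126 usable); 192.168.235.128/27 (19 hosts, 30 usable)


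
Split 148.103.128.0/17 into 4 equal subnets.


New prefix = 17 + 2 = 19
Each subnet has 8192 addresses
  148.103.128.0/19
  148.103.160.0/19
  148.103.192.0/19
  148.103.224.0/19
Subnets: 148.103.128.0/19, 148.103.160.0/19, 148.103.192.0/19, 148.103.224.0/19


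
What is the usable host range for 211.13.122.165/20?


Network: 211.13.112.0
Broadcast: 211.13.127.255
First usable = network + 1
Last usable = broadcast - 1
Range: 211.13.112.1 to 211.13.127.254


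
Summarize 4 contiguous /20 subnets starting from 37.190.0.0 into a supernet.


Original prefix: /20
Number of subnets: 4 = 2^2
New prefix = 20 - 2 = 18
Supernet: 37.190.0.0/18


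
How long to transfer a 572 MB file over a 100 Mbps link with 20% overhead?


Effective throughput = 100 * (1 - 20/100) = 80 Mbps
File size in Mb = 572 * 8 = 4576 Mb
Time = 4576 / 80
Time = 57.2 seconds


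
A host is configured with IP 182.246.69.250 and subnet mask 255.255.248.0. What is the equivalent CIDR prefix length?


Binary: 11111111.11111111.11111000.00000000
Count leading 1s
Prefix: /21


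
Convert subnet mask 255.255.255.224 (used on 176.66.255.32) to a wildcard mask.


Subnet mask: 255.255.255.224
Wildcard = 255.255.255.255 - subnet mask
255 - 255 = 0
255 - 255 = 0
255 - 255 = 0
255 - 224 = 31
Wildcard: 0.0.0.31


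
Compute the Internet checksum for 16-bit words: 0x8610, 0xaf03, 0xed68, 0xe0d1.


Sum all words (with carry folding):
+ 0x8610 = 0x8610
+ 0xaf03 = 0x3514
+ 0xed68 = 0x227d
+ 0xe0d1 = 0x034f
One's complement: ~0x034f
Checksum = 0xfcb0


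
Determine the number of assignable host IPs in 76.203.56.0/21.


Host bits = 32 - 21 = 11
Total addresses = 2^11 = 2048
Usable = total - 2 (network and broadcast)
Usable hosts: 2046


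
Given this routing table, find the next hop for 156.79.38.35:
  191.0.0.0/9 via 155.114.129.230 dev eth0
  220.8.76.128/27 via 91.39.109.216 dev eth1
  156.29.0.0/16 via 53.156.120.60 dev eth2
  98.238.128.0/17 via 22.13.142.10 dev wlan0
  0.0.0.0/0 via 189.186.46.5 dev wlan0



Longest prefix match for 156.79.38.35:
  /9 191.0.0.0: no
  /27 220.8.76.128: no
  /16 156.29.0.0: no
  /17 98.238.128.0: no
  /0 0.0.0.0: MATCH
Selected: next-hop 189.186.46.5 via wlan0 (matched /0)


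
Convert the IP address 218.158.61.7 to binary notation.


218 = 11011010
158 = 10011110
61 = 00111101
7 = 00000111
Binary: 11011010.10011110.00111101.00000111


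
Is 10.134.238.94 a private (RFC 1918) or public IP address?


RFC 1918 private ranges:
  10.0.0.0/8 (10.0.0.0 - 10.255.255.255)
  172.16.0.0/12 (172.16.0.0 - 172.31.255.255)
  192.168.0.0/16 (192.168.0.0 - 192.168.255.255)
Private (in 10.0.0.0/8)


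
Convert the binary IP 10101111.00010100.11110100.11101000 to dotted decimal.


10101111 = 175
00010100 = 20
11110100 = 244
11101000 = 232
IP: 175.20.244.232


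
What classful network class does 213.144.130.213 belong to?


First octet: 213
Binary: 11010101
110xxxxx -> Class C (192-223)
Class C, default mask 255.255.255.0 (/24)


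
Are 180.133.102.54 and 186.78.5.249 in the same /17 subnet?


Mask: 255.255.128.0
180.133.102.54 AND mask = 180.133.0.0
186.78.5.249 AND mask = 186.78.0.0
No, different subnets (180.133.0.0 vs 186.78.0.0)


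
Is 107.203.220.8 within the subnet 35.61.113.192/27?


Subnet network: 35.61.113.192
Test IP AND mask: 107.203.220.0
No, 107.203.220.8 is not in 35.61.113.192/27


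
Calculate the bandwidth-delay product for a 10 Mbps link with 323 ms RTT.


BDP = bandwidth * RTT
= 10 Mbps * 323 ms
= 10 * 1e6 * 323 / 1000 bits
= 3230000 bits
= 403750 bytes
= 394.2871 KB
BDP = 3230000 bits (403750 bytes)


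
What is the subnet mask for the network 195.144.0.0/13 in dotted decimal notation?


/13 means 13 network bits, 19 host bits
Binary: 11111111111110000000000000000000
Mask: 255.248.0.0


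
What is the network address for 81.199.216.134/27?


IP:   01010001.11000111.11011000.10000110
Mask: 11111111.11111111.11111111.11100000
AND operation:
Net:  01010001.11000111.11011000.10000000
Network: 81.199.216.128/27


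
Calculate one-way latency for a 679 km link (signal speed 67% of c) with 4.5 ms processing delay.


Speed = 0.67 * 3e5 km/s = 201000 km/s
Propagation delay = 679 / 201000 = 0.0034 s = 3.3781 ms
Processing delay = 4.5 ms
Total one-way latency = 7.8781 ms


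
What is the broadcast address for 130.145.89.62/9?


Network: 130.128.0.0/9
Host bits = 23
Set all host bits to 1:
Broadcast: 130.255.255.255


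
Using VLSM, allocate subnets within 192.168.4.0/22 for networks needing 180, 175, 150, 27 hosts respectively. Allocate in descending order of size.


180 hosts -> /24 (254 usable): 192.168.4.0/24
175 hosts -> /24 (254 usable): 192.168.5.0/24
150 hosts -> /24 (254 usable): 192.168.6.0/24
27 hosts -> /27 (30 usable): 192.168.7.0/27
Allocation: 192.168.4.0/24 (180 hosts, 254 usable); 192.168.5.0/24 (175 hosts, 254 usable); 192.168.6.0/24 (150 hosts, 254 usable); 192.168.7.0/27 (27 hosts, 30 usable)


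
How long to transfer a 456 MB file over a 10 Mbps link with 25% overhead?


Effective throughput = 10 * (1 - 25/100) = 7.5 Mbps
File size in Mb = 456 * 8 = 3648 Mb
Time = 3648 / 7.5
Time = 486.4 seconds


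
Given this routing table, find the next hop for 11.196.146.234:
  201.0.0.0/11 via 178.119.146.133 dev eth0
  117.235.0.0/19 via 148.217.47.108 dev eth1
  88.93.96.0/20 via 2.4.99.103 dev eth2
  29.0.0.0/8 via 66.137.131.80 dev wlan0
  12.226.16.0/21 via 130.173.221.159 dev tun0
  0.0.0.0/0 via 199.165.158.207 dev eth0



Longest prefix match for 11.196.146.234:
  /11 201.0.0.0: no
  /19 117.235.0.0: no
  /20 88.93.96.0: no
  /8 29.0.0.0: no
  /21 12.226.16.0: no
  /0 0.0.0.0: MATCH
Selected: next-hop 199.165.158.207 via eth0 (matched /0)


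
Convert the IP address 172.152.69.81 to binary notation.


172 = 10101100
152 = 10011000
69 = 01000101
81 = 01010001
Binary: 10101100.10011000.01000101.01010001


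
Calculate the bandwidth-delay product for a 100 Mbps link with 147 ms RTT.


BDP = bandwidth * RTT
= 100 Mbps * 147 ms
= 100 * 1e6 * 147 / 1000 bits
= 14700000 bits
= 1837500 bytes
= 1794.4336 KB
BDP = 14700000 bits (1837500 bytes)


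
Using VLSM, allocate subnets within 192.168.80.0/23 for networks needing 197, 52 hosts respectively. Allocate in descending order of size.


197 hosts -> /24 (254 usable): 192.168.80.0/24
52 hosts -> /26 (62 usable): 192.168.81.0/26
Allocation: 192.168.80.0/24 (197 hosts, 254 usable); 192.168.81.0/26 (52 hosts, 62 usable)


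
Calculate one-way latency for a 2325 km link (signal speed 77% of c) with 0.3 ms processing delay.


Speed = 0.77 * 3e5 km/s = 231000 km/s
Propagation delay = 2325 / 231000 = 0.0101 s = 10.0649 ms
Processing delay = 0.3 ms
Total one-way latency = 10.3649 ms


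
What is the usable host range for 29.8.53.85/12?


Network: 29.0.0.0
Broadcast: 29.15.255.255
First usable = network + 1
Last usable = broadcast - 1
Range: 29.0.0.1 to 29.15.255.254


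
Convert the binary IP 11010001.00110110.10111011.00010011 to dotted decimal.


11010001 = 209
00110110 = 54
10111011 = 187
00010011 = 19
IP: 209.54.187.19


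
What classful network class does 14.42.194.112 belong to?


First octet: 14
Binary: 00001110
0xxxxxxx -> Class A (1-126)
Class A, default mask 255.0.0.0 (/8)


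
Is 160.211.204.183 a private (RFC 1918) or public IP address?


RFC 1918 private ranges:
  10.0.0.0/8 (10.0.0.0 - 10.255.255.255)
  172.16.0.0/12 (172.16.0.0 - 172.31.255.255)
  192.168.0.0/16 (192.168.0.0 - 192.168.255.255)
Public (not in any RFC 1918 range)


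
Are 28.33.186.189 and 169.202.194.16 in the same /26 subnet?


Mask: 255.255.255.192
28.33.186.189 AND mask = 28.33.186.128
169.202.194.16 AND mask = 169.202.194.0
No, different subnets (28.33.186.128 vs 169.202.194.0)


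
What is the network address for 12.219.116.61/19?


IP:   00001100.11011011.01110100.00111101
Mask: 11111111.11111111.11100000.00000000
AND operation:
Net:  00001100.11011011.01100000.00000000
Network: 12.219.96.0/19


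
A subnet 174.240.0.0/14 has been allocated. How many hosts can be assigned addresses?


Host bits = 32 - 14 = 18
Total addresses = 2^18 = 262144
Usable = total - 2 (network and broadcast)
Usable hosts: 262142


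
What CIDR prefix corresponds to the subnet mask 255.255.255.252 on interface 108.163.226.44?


Binary: 11111111.11111111.11111111.11111100
Count leading 1s
Prefix: /30


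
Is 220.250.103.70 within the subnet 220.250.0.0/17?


Subnet network: 220.250.0.0
Test IP AND mask: 220.250.0.0
Yes, 220.250.103.70 is in 220.250.0.0/17


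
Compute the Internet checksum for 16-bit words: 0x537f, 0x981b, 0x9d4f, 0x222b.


Sum all words (with carry folding):
+ 0x537f = 0x537f
+ 0x981b = 0xeb9a
+ 0x9d4f = 0x88ea
+ 0x222b = 0xab15
One's complement: ~0xab15
Checksum = 0x54ea


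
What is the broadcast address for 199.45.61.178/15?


Network: 199.44.0.0/15
Host bits = 17
Set all host bits to 1:
Broadcast: 199.45.255.255


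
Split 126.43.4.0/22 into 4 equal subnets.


New prefix = 22 + 2 = 24
Each subnet has 256 addresses
  126.43.4.0/24
  126.43.5.0/24
  126.43.6.0/24
  126.43.7.0/24
Subnets: 126.43.4.0/24, 126.43.5.0/24, 126.43.6.0/24, 126.43.7.0/24


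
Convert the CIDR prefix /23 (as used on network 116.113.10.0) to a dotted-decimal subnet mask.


/23 means 23 network bits, 9 host bits
Binary: 11111111111111111111111000000000
Mask: 255.255.254.0


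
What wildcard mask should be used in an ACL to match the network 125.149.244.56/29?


Subnet mask: 255.255.255.248
Wildcard = 255.255.255.255 - subnet mask
255 - 255 = 0
255 - 255 = 0
255 - 255 = 0
255 - 248 = 7
Wildcard: 0.0.0.7


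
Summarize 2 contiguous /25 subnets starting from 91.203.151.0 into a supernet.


Original prefix: /25
Number of subnets: 2 = 2^1
New prefix = 25 - 1 = 24
Supernet: 91.203.151.0/24


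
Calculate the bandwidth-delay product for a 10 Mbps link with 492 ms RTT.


BDP = bandwidth * RTT
= 10 Mbps * 492 ms
= 10 * 1e6 * 492 / 1000 bits
= 4920000 bits
= 615000 bytes
= 600.5859 KB
BDP = 4920000 bits (615000 bytes)


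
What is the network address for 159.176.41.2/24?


IP:   10011111.10110000.00101001.00000010
Mask: 11111111.11111111.11111111.00000000
AND operation:
Net:  10011111.10110000.00101001.00000000
Network: 159.176.41.0/24


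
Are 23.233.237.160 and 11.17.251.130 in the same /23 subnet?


Mask: 255.255.254.0
23.233.237.160 AND mask = 23.233.236.0
11.17.251.130 AND mask = 11.17.250.0
No, different subnets (23.233.236.0 vs 11.17.250.0)


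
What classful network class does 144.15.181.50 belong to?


First octet: 144
Binary: 10010000
10xxxxxx -> Class B (128-191)
Class B, default mask 255.255.0.0 (/16)


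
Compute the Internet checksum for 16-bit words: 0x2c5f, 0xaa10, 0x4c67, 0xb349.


Sum all words (with carry folding):
+ 0x2c5f = 0x2c5f
+ 0xaa10 = 0xd66f
+ 0x4c67 = 0x22d7
+ 0xb349 = 0xd620
One's complement: ~0xd620
Checksum = 0x29df


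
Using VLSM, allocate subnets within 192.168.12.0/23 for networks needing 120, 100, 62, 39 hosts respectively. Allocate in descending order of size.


120 hosts -> /25 (126 usable): 192.168.12.0/25
100 hosts -> /25 (126 usable): 192.168.12.128/25
62 hosts -> /26 (62 usable): 192.168.13.0/26
39 hosts -> /26 (62 usable): 192.168.13.64/26
Allocation: 192.168.12.0/25 (120 hosts, 126 usable); 192.168.12.128/25 (100 hosts, 126 usable); 192.168.13.0/26 (62 hosts, 62 usable); 192.168.13.64/26 (39 hosts, 62 usable)


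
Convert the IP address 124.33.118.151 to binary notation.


124 = 01111100
33 = 00100001
118 = 01110110
151 = 10010111
Binary: 01111100.00100001.01110110.10010111


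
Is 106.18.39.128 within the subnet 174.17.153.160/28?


Subnet network: 174.17.153.160
Test IP AND mask: 106.18.39.128
No, 106.18.39.128 is not in 174.17.153.160/28


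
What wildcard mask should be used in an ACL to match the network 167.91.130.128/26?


Subnet mask: 255.255.255.192
Wildcard = 255.255.255.255 - subnet mask
255 - 255 = 0
255 - 255 = 0
255 - 255 = 0
255 - 192 = 63
Wildcard: 0.0.0.63


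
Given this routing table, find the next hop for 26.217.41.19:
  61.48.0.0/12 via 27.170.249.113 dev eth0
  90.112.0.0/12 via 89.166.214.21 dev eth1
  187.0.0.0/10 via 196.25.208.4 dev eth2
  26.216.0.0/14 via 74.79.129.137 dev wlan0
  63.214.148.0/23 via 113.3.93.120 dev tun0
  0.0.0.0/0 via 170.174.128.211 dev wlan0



Longest prefix match for 26.217.41.19:
  /12 61.48.0.0: no
  /12 90.112.0.0: no
  /10 187.0.0.0: no
  /14 26.216.0.0: MATCH
  /23 63.214.148.0: no
  /0 0.0.0.0: MATCH
Selected: next-hop 74.79.129.137 via wlan0 (matched /14)


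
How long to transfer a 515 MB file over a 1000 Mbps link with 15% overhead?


Effective throughput = 1000 * (1 - 15/100) = 850 Mbps
File size in Mb = 515 * 8 = 4120 Mb
Time = 4120 / 850
Time = 4.8471 seconds


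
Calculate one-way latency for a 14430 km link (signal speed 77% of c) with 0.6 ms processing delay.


Speed = 0.77 * 3e5 km/s = 231000 km/s
Propagation delay = 14430 / 231000 = 0.0625 s = 62.4675 ms
Processing delay = 0.6 ms
Total one-way latency = 63.0675 ms


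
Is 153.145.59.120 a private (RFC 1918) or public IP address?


RFC 1918 private ranges:
  10.0.0.0/8 (10.0.0.0 - 10.255.255.255)
  172.16.0.0/12 (172.16.0.0 - 172.31.255.255)
  192.168.0.0/16 (192.168.0.0 - 192.168.255.255)
Public (not in any RFC 1918 range)


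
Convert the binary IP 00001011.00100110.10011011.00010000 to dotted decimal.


00001011 = 11
00100110 = 38
10011011 = 155
00010000 = 16
IP: 11.38.155.16


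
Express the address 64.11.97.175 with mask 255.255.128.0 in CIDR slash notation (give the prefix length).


Binary: 11111111.11111111.10000000.00000000
Count leading 1s
Prefix: /17


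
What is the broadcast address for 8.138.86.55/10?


Network: 8.128.0.0/10
Host bits = 22
Set all host bits to 1:
Broadcast: 8.191.255.255


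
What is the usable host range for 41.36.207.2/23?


Network: 41.36.206.0
Broadcast: 41.36.207.255
First usable = network + 1
Last usable = broadcast - 1
Range: 41.36.206.1 to 41.36.207.254


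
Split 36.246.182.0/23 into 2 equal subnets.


New prefix = 23 + 1 = 24
Each subnet has 256 addresses
  36.246.182.0/24
  36.246.183.0/24
Subnets: 36.246.182.0/24, 36.246.183.0/24


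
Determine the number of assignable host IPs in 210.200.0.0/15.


Host bits = 32 - 15 = 17
Total addresses = 2^17 = 131072
Usable = total - 2 (network and broadcast)
Usable hosts: 131070


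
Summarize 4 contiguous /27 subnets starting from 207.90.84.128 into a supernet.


Original prefix: /27
Number of subnets: 4 = 2^2
New prefix = 27 - 2 = 25
Supernet: 207.90.84.128/25


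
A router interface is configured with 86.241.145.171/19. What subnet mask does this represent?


/19 means 19 network bits, 13 host bits
Binary: 11111111111111111110000000000000
Mask: 255.255.224.0


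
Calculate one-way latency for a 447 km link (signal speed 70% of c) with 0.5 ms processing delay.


Speed = 0.7 * 3e5 km/s = 210000 km/s
Propagation delay = 447 / 210000 = 0.0021 s = 2.1286 ms
Processing delay = 0.5 ms
Total one-way latency = 2.6286 ms


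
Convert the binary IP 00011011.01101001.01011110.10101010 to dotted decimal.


00011011 = 27
01101001 = 105
01011110 = 94
10101010 = 170
IP: 27.105.94.170


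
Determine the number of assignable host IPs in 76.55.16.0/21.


Host bits = 32 - 21 = 11
Total addresses = 2^11 = 2048
Usable = total - 2 (network and broadcast)
Usable hosts: 2046


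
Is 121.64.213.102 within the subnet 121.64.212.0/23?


Subnet network: 121.64.212.0
Test IP AND mask: 121.64.212.0
Yes, 121.64.213.102 is in 121.64.212.0/23


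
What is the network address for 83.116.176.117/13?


IP:   01010011.01110100.10110000.01110101
Mask: 11111111.11111000.00000000.00000000
AND operation:
Net:  01010011.01110000.00000000.00000000
Network: 83.112.0.0/13


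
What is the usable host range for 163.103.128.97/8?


Network: 163.0.0.0
Broadcast: 163.255.255.255
First usable = network + 1
Last usable = broadcast - 1
Range: 163.0.0.1 to 163.255.255.254


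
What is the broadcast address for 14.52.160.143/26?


Network: 14.52.160.128/26
Host bits = 6
Set all host bits to 1:
Broadcast: 14.52.160.191


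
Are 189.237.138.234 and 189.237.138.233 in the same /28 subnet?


Mask: 255.255.255.240
189.237.138.234 AND mask = 189.237.138.224
189.237.138.233 AND mask = 189.237.138.224
Yes, same subnet (189.237.138.224)


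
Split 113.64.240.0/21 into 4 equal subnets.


New prefix = 21 + 2 = 23
Each subnet has 512 addresses
  113.64.240.0/23
  113.64.242.0/23
  113.64.244.0/23
  113.64.246.0/23
Subnets: 113.64.240.0/23, 113.64.242.0/23, 113.64.244.0/23, 113.64.246.0/23


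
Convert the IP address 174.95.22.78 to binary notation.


174 = 10101110
95 = 01011111
22 = 00010110
78 = 01001110
Binary: 10101110.01011111.00010110.01001110


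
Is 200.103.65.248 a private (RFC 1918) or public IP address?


RFC 1918 private ranges:
  10.0.0.0/8 (10.0.0.0 - 10.255.255.255)
  172.16.0.0/12 (172.16.0.0 - 172.31.255.255)
  192.168.0.0/16 (192.168.0.0 - 192.168.255.255)
Public (not in any RFC 1918 range)


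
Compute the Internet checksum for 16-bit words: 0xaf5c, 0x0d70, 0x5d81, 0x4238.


Sum all words (with carry folding):
+ 0xaf5c = 0xaf5c
+ 0x0d70 = 0xbccc
+ 0x5d81 = 0x1a4e
+ 0x4238 = 0x5c86
One's complement: ~0x5c86
Checksum = 0xa379


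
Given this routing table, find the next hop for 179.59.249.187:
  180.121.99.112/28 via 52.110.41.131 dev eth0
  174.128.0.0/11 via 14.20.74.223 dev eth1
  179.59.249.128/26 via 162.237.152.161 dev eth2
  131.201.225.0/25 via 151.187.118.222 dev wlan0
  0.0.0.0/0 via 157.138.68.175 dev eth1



Longest prefix match for 179.59.249.187:
  /28 180.121.99.112: no
  /11 174.128.0.0: no
  /26 179.59.249.128: MATCH
  /25 131.201.225.0: no
  /0 0.0.0.0: MATCH
Selected: next-hop 162.237.152.161 via eth2 (matched /26)


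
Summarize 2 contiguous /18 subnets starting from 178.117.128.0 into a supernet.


Original prefix: /18
Number of subnets: 2 = 2^1
New prefix = 18 - 1 = 17
Supernet: 178.117.128.0/17


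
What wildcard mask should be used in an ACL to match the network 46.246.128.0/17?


Subnet mask: 255.255.128.0
Wildcard = 255.255.255.255 - subnet mask
255 - 255 = 0
255 - 255 = 0
255 - 128 = 127
255 - 0 = 255
Wildcard: 0.0.127.255


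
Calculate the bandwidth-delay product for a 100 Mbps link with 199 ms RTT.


BDP = bandwidth * RTT
= 100 Mbps * 199 ms
= 100 * 1e6 * 199 / 1000 bits
= 19900000 bits
= 2487500 bytes
= 2429.1992 KB
BDP = 19900000 bits (2487500 bytes)


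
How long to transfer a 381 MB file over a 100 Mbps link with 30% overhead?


Effective throughput = 100 * (1 - 30/100) = 70 Mbps
File size in Mb = 381 * 8 = 3048 Mb
Time = 3048 / 70
Time = 43.5429 seconds


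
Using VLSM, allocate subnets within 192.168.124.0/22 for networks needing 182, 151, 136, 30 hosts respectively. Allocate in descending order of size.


182 hosts -> /24 (254 usable): 192.168.124.0/24
151 hosts -> /24 (254 usable): 192.168.125.0/24
136 hosts -> /24 (254 usable): 192.168.126.0/24
30 hosts -> /27 (30 usable): 192.168.127.0/27
Allocation: 192.168.124.0/24 (182 hosts, 254 usable); 192.168.125.0/24 (151 hosts, 254 usable); 192.168.126.0/24 (136 hosts, 254 usable); 192.168.127.0/27 (30 hosts, 30 usable)


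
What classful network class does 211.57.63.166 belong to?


First octet: 211
Binary: 11010011
110xxxxx -> Class C (192-223)
Class C, default mask 255.255.255.0 (/24)


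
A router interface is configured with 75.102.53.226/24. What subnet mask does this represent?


/24 means 24 network bits, 8 host bits
Binary: 11111111111111111111111100000000
Mask: 255.255.255.0


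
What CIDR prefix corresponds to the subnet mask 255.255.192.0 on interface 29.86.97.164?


Binary: 11111111.11111111.11000000.00000000
Count leading 1s
Prefix: /18


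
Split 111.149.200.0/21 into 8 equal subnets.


New prefix = 21 + 3 = 24
Each subnet has 256 addresses
  111.149.200.0/24
  111.149.201.0/24
  111.149.202.0/24
  111.149.203.0/24
  111.149.204.0/24
  111.149.205.0/24
  111.149.206.0/24
  111.149.207.0/24
Subnets: 111.149.200.0/24, 111.149.201.0/24, 111.149.202.0/24, 111.149.203.0/24, 111.149.204.0/24, 111.149.205.0/24, 111.149.206.0/24, 111.149.207.0/24


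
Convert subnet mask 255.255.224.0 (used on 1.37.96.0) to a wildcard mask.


Subnet mask: 255.255.224.0
Wildcard = 255.255.255.255 - subnet mask
255 - 255 = 0
255 - 255 = 0
255 - 224 = 31
255 - 0 = 255
Wildcard: 0.0.31.255


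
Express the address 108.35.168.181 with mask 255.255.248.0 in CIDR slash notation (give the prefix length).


Binary: 11111111.11111111.11111000.00000000
Count leading 1s
Prefix: /21


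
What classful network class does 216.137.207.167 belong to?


First octet: 216
Binary: 11011000
110xxxxx -> Class C (192-223)
Class C, default mask 255.255.255.0 (/24)


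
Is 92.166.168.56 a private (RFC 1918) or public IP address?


RFC 1918 private ranges:
  10.0.0.0/8 (10.0.0.0 - 10.255.255.255)
  172.16.0.0/12 (172.16.0.0 - 172.31.255.255)
  192.168.0.0/16 (192.168.0.0 - 192.168.255.255)
Public (not in any RFC 1918 range)


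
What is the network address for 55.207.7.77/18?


IP:   00110111.11001111.00000111.01001101
Mask: 11111111.11111111.11000000.00000000
AND operation:
Net:  00110111.11001111.00000000.00000000
Network: 55.207.0.0/18


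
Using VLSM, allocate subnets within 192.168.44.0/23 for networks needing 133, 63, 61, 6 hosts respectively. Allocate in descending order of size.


133 hosts -> /24 (254 usable): 192.168.44.0/24
63 hosts -> /25 (126 usable): 192.168.45.0/25
61 hosts -> /26 (62 usable): 192.168.45.128/26
6 hosts -> /29 (6 usable): 192.168.45.192/29
Allocation: 192.168.44.0/24 (133 hosts, 254 usable); 192.168.45.0/25 (63 hosts, 126 usable); 192.168.45.128/26 (61 hosts, 62 usable); 192.168.45.192/29 (6 hosts, 6 usable)


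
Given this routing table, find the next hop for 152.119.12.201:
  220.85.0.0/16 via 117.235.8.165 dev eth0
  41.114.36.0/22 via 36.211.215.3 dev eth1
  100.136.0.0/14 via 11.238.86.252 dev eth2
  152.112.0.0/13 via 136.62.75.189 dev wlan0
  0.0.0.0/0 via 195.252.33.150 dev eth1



Longest prefix match for 152.119.12.201:
  /16 220.85.0.0: no
  /22 41.114.36.0: no
  /14 100.136.0.0: no
  /13 152.112.0.0: MATCH
  /0 0.0.0.0: MATCH
Selected: next-hop 136.62.75.189 via wlan0 (matched /13)


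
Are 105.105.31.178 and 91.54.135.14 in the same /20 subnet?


Mask: 255.255.240.0
105.105.31.178 AND mask = 105.105.16.0
91.54.135.14 AND mask = 91.54.128.0
No, different subnets (105.105.16.0 vs 91.54.128.0)


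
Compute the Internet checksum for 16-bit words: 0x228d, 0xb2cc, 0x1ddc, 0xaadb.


Sum all words (with carry folding):
+ 0x228d = 0x228d
+ 0xb2cc = 0xd559
+ 0x1ddc = 0xf335
+ 0xaadb = 0x9e11
One's complement: ~0x9e11
Checksum = 0x61ee


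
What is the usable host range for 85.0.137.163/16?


Network: 85.0.0.0
Broadcast: 85.0.255.255
First usable = network + 1
Last usable = broadcast - 1
Range: 85.0.0.1 to 85.0.255.254


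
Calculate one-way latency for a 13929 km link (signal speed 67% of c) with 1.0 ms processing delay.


Speed = 0.67 * 3e5 km/s = 201000 km/s
Propagation delay = 13929 / 201000 = 0.0693 s = 69.2985 ms
Processing delay = 1.0 ms
Total one-way latency = 70.2985 ms


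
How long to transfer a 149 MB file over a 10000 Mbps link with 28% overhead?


Effective throughput = 10000 * (1 - 28/100) = 7200 Mbps
File size in Mb = 149 * 8 = 1192 Mb
Time = 1192 / 7200
Time = 0.1656 seconds


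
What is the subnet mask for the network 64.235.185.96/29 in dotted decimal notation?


/29 means 29 network bits, 3 host bits
Binary: 11111111111111111111111111111000
Mask: 255.255.255.248


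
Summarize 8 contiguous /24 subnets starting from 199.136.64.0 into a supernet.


Original prefix: /24
Number of subnets: 8 = 2^3
New prefix = 24 - 3 = 21
Supernet: 199.136.64.0/21


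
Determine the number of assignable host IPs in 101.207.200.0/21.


Host bits = 32 - 21 = 11
Total addresses = 2^11 = 2048
Usable = total - 2 (network and broadcast)
Usable hosts: 2046


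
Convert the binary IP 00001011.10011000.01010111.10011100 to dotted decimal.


00001011 = 11
10011000 = 152
01010111 = 87
10011100 = 156
IP: 11.152.87.156


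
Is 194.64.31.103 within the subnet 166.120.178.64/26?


Subnet network: 166.120.178.64
Test IP AND mask: 194.64.31.64
No, 194.64.31.103 is not in 166.120.178.64/26


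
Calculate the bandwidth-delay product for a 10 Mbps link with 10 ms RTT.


BDP = bandwidth * RTT
= 10 Mbps * 10 ms
= 10 * 1e6 * 10 / 1000 bits
= 100000 bits
= 12500 bytes
= 12.207 KB
BDP = 100000 bits (12500 bytes)


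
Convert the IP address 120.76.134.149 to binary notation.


120 = 01111000
76 = 01001100
134 = 10000110
149 = 10010101
Binary: 01111000.01001100.10000110.10010101


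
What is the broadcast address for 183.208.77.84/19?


Network: 183.208.64.0/19
Host bits = 13
Set all host bits to 1:
Broadcast: 183.208.95.255


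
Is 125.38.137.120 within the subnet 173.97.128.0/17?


Subnet network: 173.97.128.0
Test IP AND mask: 125.38.128.0
No, 125.38.137.120 is not in 173.97.128.0/17


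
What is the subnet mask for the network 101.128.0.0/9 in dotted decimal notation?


/9 means 9 network bits, 23 host bits
Binary: 11111111100000000000000000000000
Mask: 255.128.0.0


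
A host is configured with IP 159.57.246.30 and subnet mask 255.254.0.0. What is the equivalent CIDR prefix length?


Binary: 11111111.11111110.00000000.00000000
Count leading 1s
Prefix: /15


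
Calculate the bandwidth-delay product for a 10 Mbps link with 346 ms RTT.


BDP = bandwidth * RTT
= 10 Mbps * 346 ms
= 10 * 1e6 * 346 / 1000 bits
= 3460000 bits
= 432500 bytes
= 422.3633 KB
BDP = 3460000 bits (432500 bytes)


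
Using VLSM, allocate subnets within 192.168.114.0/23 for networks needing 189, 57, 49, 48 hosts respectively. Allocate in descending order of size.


189 hosts -> /24 (254 usable): 192.168.114.0/24
57 hosts -> /26 (62 usable): 192.168.115.0/26
49 hosts -> /26 (62 usable): 192.168.115.64/26
48 hosts -> /26 (62 usable): 192.168.115.128/26
Allocation: 192.168.114.0/24 (189 hosts, 254 usable); 192.168.115.0/26 (57 hosts, 62 usable); 192.168.115.64/26 (49 hosts, 62 usable); 192.168.115.128/26 (48 hosts, 62 usable)


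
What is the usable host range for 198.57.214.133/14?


Network: 198.56.0.0
Broadcast: 198.59.255.255
First usable = network + 1
Last usable = broadcast - 1
Range: 198.56.0.1 to 198.59.255.254


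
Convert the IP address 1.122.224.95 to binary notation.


1 = 00000001
122 = 01111010
224 = 11100000
95 = 01011111
Binary: 00000001.01111010.11100000.01011111


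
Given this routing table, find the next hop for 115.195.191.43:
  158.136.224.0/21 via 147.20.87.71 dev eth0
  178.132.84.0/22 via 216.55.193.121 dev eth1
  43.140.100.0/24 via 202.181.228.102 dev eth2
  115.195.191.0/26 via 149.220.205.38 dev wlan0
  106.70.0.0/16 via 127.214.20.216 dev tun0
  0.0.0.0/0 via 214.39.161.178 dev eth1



Longest prefix match for 115.195.191.43:
  /21 158.136.224.0: no
  /22 178.132.84.0: no
  /24 43.140.100.0: no
  /26 115.195.191.0: MATCH
  /16 106.70.0.0: no
  /0 0.0.0.0: MATCH
Selected: next-hop 149.220.205.38 via wlan0 (matched /26)


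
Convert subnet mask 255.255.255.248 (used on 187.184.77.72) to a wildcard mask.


Subnet mask: 255.255.255.248
Wildcard = 255.255.255.255 - subnet mask
255 - 255 = 0
255 - 255 = 0
255 - 255 = 0
255 - 248 = 7
Wildcard: 0.0.0.7


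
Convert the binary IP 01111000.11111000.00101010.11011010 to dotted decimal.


01111000 = 120
11111000 = 248
00101010 = 42
11011010 = 218
IP: 120.248.42.218


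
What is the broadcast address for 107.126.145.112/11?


Network: 107.96.0.0/11
Host bits = 21
Set all host bits to 1:
Broadcast: 107.127.255.255


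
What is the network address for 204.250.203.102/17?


IP:   11001100.11111010.11001011.01100110
Mask: 11111111.11111111.10000000.00000000
AND operation:
Net:  11001100.11111010.10000000.00000000
Network: 204.250.128.0/17


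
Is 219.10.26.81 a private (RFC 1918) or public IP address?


RFC 1918 private ranges:
  10.0.0.0/8 (10.0.0.0 - 10.255.255.255)
  172.16.0.0/12 (172.16.0.0 - 172.31.255.255)
  192.168.0.0/16 (192.168.0.0 - 192.168.255.255)
Public (not in any RFC 1918 range)


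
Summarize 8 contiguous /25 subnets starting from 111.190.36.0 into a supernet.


Original prefix: /25
Number of subnets: 8 = 2^3
New prefix = 25 - 3 = 22
Supernet: 111.190.36.0/22


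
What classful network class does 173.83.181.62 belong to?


First octet: 173
Binary: 10101101
10xxxxxx -> Class B (128-191)
Class B, default mask 255.255.0.0 (/16)


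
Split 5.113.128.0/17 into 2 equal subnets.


New prefix = 17 + 1 = 18
Each subnet has 16384 addresses
  5.113.128.0/18
  5.113.192.0/18
Subnets: 5.113.128.0/18, 5.113.192.0/18


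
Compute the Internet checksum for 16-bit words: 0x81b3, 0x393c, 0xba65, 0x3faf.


Sum all words (with carry folding):
+ 0x81b3 = 0x81b3
+ 0x393c = 0xbaef
+ 0xba65 = 0x7555
+ 0x3faf = 0xb504
One's complement: ~0xb504
Checksum = 0x4afb


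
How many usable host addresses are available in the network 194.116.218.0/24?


Host bits = 32 - 24 = 8
Total addresses = 2^8 = 256
Usable = total - 2 (network and broadcast)
Usable hosts: 254


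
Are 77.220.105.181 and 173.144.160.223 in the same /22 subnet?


Mask: 255.255.252.0
77.220.105.181 AND mask = 77.220.104.0
173.144.160.223 AND mask = 173.144.160.0
No, different subnets (77.220.104.0 vs 173.144.160.0)


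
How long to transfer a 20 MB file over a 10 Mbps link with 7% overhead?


Effective throughput = 10 * (1 - 7/100) = 9.3 Mbps
File size in Mb = 20 * 8 = 160 Mb
Time = 160 / 9.3
Time = 17.2043 seconds


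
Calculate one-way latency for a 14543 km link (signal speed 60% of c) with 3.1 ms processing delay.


Speed = 0.6 * 3e5 km/s = 180000 km/s
Propagation delay = 14543 / 180000 = 0.0808 s = 80.7944 ms
Processing delay = 3.1 ms
Total one-way latency = 83.8944 ms


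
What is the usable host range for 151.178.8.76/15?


Network: 151.178.0.0
Broadcast: 151.179.255.255
First usable = network + 1
Last usable = broadcast - 1
Range: 151.178.0.1 to 151.179.255.254


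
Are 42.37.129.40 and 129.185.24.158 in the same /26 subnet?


Mask: 255.255.255.192
42.37.129.40 AND mask = 42.37.129.0
129.185.24.158 AND mask = 129.185.24.128
No, different subnets (42.37.129.0 vs 129.185.24.128)


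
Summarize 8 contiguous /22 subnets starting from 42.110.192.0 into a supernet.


Original prefix: /22
Number of subnets: 8 = 2^3
New prefix = 22 - 3 = 19
Supernet: 42.110.192.0/19
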